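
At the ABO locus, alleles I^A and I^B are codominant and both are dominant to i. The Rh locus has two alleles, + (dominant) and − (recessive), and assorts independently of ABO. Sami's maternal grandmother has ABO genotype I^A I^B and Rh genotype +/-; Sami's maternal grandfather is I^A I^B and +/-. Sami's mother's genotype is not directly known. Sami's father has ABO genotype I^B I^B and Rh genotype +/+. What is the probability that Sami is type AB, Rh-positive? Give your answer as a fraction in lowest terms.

Sami's mother's ABO genotype from I^A I^B × I^A I^B: 1/4 I^A I^A, 1/2 I^A I^B, 1/4 I^B I^B.
Crossing each possibility with the father I^B I^B and summing P(type AB): 1/4·1 + 1/2·1/2 + 1/4·0 = 1/2.
Similarly for Rh via the mother's Rh distribution: P(Rh+) = 1.
Independent loci: 1/2 × 1 = 1/2.

1/2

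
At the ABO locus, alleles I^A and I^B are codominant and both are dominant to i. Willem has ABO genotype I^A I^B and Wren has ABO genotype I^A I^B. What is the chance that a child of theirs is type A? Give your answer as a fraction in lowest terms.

ABO cross I^A I^B × I^A I^B → offspring phenotypes: 1/4 A, 1/4 B, 1/2 AB.
So P(type A) = 1/4.

1/4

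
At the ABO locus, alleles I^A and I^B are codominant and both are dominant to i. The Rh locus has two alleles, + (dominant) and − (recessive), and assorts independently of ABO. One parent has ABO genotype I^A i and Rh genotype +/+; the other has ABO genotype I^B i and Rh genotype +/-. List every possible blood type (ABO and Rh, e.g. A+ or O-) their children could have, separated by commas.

Gametes from I^A i × I^B i give offspring ABO genotypes I^A I^B, I^A i, I^B i, i i, i.e. phenotypes O, A, B, AB.
Rh cross +/+ × +/- → phenotypes Rh+.
Combining independently: O+, A+, B+, AB+.

O+, A+, B+, AB+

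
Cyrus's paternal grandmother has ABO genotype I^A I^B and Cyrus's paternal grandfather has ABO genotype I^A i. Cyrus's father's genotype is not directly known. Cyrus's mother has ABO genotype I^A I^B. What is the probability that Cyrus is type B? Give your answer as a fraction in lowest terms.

1/4

Cyrus's father's ABO genotype from I^A I^B × I^A i: 1/4 I^A I^A, 1/4 I^A I^B, 1/4 I^A i, 1/4 I^B i.
Crossing each possibility with the mother I^A I^B and summing P(type B): 1/4·0 + 1/4·1/4 + 1/4·1/4 + 1/4·1/2 = 1/4.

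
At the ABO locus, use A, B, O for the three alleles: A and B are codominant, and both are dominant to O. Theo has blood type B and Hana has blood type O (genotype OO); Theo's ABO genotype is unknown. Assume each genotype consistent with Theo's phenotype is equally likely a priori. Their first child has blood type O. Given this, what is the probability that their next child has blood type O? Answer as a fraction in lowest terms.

1/2

Possible genotypes: Theo ∈ {BB, BO}; Hana ∈ {OO}.
Weight each parental genotype pair by prior × P(type-O child):
  BO × OO: posterior weight 1; P(next child type O) = 1/2.
Weighted sum = 1/2.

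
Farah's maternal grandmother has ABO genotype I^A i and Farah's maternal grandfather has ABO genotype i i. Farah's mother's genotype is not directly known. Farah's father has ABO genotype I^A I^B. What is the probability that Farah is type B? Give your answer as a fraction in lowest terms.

Farah's mother's ABO genotype from I^A i × i i: 1/2 I^A i, 1/2 i i.
Crossing each possibility with the father I^A I^B and summing P(type B): 1/2·1/4 + 1/2·1/2 = 3/8.

3/8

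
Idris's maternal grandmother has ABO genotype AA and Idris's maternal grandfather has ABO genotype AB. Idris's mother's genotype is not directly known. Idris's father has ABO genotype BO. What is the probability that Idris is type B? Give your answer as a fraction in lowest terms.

Idris's mother's ABO genotype from AA × AB: 1/2 AA, 1/2 AB.
Crossing each possibility with the father BO and summing P(type B): 1/2·0 + 1/2·1/2 = 1/4.

1/4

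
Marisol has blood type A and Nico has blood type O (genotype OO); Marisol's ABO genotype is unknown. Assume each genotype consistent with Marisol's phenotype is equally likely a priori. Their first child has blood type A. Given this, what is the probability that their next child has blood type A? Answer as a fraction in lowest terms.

Possible genotypes: Marisol ∈ {AA, AO}; Nico ∈ {OO}.
Weight each parental genotype pair by prior × P(type-A child):
  AA × OO: posterior weight 2/3; P(next child type A) = 1.
  AO × OO: posterior weight 1/3; P(next child type A) = 1/2.
Weighted sum = 5/6.

5/6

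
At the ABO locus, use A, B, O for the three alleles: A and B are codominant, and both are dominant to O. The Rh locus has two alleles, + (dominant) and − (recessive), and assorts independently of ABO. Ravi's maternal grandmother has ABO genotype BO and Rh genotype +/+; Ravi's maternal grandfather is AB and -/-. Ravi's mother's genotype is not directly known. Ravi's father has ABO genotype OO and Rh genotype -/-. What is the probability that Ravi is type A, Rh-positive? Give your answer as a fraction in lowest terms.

Ravi's mother's ABO genotype from BO × AB: 1/4 AB, 1/4 AO, 1/4 BB, 1/4 BO.
Crossing each possibility with the father OO and summing P(type A): 1/4·1/2 + 1/4·1/2 + 1/4·0 + 1/4·0 = 1/4.
Similarly for Rh via the mother's Rh distribution: P(Rh+) = 1/2.
Independent loci: 1/4 × 1/2 = 1/8.

1/8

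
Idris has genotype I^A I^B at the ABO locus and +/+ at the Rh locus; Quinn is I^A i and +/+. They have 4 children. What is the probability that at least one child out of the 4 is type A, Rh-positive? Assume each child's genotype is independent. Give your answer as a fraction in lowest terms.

ABO cross I^A I^B × I^A i → 1/2 A, 1/4 B, 1/4 AB.
Rh cross +/+ × +/+ → 1 Rh+; so P(type A, Rh-positive) = 1/2 × 1 = 1/2 per child.
P(none) = (1/2)^4 = 1/16; P(at least one) = 1 − 1/16 = 15/16.

15/16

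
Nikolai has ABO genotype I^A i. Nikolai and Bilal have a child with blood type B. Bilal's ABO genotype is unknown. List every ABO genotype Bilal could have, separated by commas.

I^A I^B, I^B I^B, I^B i

For each candidate genotype of Bilal, check whether crossing it with I^A i can produce every observed child phenotype.
  I^A I^A → possible child types {A} ✗
  I^A I^B → possible child types {A, B, AB} ✓
  I^A i → possible child types {O, A} ✗
  I^B I^B → possible child types {B, AB} ✓
  I^B i → possible child types {O, A, B, AB} ✓
  i i → possible child types {O, A} ✗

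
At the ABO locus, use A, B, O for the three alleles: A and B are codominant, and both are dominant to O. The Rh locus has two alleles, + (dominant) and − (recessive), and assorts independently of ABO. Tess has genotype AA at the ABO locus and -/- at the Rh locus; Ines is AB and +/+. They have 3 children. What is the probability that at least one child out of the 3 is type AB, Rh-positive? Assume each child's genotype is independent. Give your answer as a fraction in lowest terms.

ABO cross AA × AB → 1/2 A, 1/2 AB.
Rh cross -/- × +/+ → 1 Rh+; so P(type AB, Rh-positive) = 1/2 × 1 = 1/2 per child.
P(none) = (1/2)^3 = 1/8; P(at least one) = 1 − 1/8 = 7/8.

7/8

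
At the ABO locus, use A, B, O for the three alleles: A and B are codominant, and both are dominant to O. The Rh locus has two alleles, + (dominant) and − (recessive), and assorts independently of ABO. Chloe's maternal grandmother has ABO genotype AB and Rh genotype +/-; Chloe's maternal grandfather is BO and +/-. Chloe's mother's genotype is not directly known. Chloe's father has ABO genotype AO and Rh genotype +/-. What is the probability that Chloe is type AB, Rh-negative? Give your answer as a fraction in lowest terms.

1/16

Chloe's mother's ABO genotype from AB × BO: 1/4 AB, 1/4 AO, 1/4 BB, 1/4 BO.
Crossing each possibility with the father AO and summing P(type AB): 1/4·1/4 + 1/4·0 + 1/4·1/2 + 1/4·1/4 = 1/4.
Similarly for Rh via the mother's Rh distribution: P(Rh-) = 1/4.
Independent loci: 1/4 × 1/4 = 1/16.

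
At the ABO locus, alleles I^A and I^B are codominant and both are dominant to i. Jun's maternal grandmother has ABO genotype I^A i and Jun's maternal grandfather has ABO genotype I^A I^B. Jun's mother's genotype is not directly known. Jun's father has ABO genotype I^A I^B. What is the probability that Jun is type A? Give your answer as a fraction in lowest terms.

Jun's mother's ABO genotype from I^A i × I^A I^B: 1/4 I^A I^A, 1/4 I^A I^B, 1/4 I^A i, 1/4 I^B i.
Crossing each possibility with the father I^A I^B and summing P(type A): 1/4·1/2 + 1/4·1/4 + 1/4·1/2 + 1/4·1/4 = 3/8.

3/8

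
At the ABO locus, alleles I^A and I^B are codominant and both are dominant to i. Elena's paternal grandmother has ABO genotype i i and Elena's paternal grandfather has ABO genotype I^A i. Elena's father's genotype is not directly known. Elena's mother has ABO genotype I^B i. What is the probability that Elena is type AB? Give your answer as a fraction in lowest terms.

Elena's father's ABO genotype from i i × I^A i: 1/2 I^A i, 1/2 i i.
Crossing each possibility with the mother I^B i and summing P(type AB): 1/2·1/4 + 1/2·0 = 1/8.

1/8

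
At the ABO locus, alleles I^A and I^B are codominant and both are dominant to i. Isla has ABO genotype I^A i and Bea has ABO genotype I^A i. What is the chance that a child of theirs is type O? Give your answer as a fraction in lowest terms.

ABO cross I^A i × I^A i → offspring phenotypes: 1/4 O, 3/4 A.
So P(type O) = 1/4.

1/4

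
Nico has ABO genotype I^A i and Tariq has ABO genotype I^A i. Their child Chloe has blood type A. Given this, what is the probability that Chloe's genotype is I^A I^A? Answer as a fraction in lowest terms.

1/3

Cross I^A i × I^A i → 1/4 I^A I^A, 1/2 I^A i, 1/4 i i.
Type-A genotypes among offspring: I^A I^A (1/4), I^A i (1/2); total 3/4.
P(I^A I^A | type A) = (1/4) / (3/4) = 1/3.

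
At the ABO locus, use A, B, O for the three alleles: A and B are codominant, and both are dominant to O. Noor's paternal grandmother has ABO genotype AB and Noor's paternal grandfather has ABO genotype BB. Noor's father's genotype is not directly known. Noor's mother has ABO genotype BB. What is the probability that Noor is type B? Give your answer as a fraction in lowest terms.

Noor's father's ABO genotype from AB × BB: 1/2 AB, 1/2 BB.
Crossing each possibility with the mother BB and summing P(type B): 1/2·1/2 + 1/2·1 = 3/4.

3/4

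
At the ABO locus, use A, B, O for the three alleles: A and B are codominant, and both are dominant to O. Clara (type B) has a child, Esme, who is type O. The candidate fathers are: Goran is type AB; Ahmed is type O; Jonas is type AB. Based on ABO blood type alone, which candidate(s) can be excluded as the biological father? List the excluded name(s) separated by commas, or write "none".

Goran, Jonas

A candidate is excluded only if no genotype consistent with his phenotype could produce a type O child with a type B mother.
Goran (type AB): no genotype consistent with that phenotype can produce a type-O child with a type-B mother.
Jonas (type AB): no genotype consistent with that phenotype can produce a type-O child with a type-B mother.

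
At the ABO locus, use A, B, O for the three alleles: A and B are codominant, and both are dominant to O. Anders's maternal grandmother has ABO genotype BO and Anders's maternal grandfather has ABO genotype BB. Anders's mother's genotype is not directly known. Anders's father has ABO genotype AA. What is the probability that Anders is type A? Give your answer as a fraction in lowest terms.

1/4

Anders's mother's ABO genotype from BO × BB: 1/2 BB, 1/2 BO.
Crossing each possibility with the father AA and summing P(type A): 1/2·0 + 1/2·1/2 = 1/4.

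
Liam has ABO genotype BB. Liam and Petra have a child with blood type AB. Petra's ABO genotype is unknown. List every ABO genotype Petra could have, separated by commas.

AA, AB, AO

For each candidate genotype of Petra, check whether crossing it with BB can produce every observed child phenotype.
  AA → possible child types {AB} ✓
  AB → possible child types {B, AB} ✓
  AO → possible child types {B, AB} ✓
  BB → possible child types {B} ✗
  BO → possible child types {B} ✗
  OO → possible child types {B} ✗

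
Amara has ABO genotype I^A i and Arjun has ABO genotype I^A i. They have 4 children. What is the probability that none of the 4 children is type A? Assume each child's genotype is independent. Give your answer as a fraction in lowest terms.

1/256

ABO cross I^A i × I^A i → 1/4 O, 3/4 A.
So P(type A) = 3/4 per child.
P(not type A) = 1/4 for one child; (1/4)^4 = 1/256.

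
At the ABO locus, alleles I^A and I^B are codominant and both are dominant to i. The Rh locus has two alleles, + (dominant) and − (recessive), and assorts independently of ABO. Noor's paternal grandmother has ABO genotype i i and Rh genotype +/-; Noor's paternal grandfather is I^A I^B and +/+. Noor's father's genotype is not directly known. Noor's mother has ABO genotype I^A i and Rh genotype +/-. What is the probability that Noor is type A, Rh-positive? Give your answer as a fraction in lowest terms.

Noor's father's ABO genotype from i i × I^A I^B: 1/2 I^A i, 1/2 I^B i.
Crossing each possibility with the mother I^A i and summing P(type A): 1/2·3/4 + 1/2·1/4 = 1/2.
Similarly for Rh via the father's Rh distribution: P(Rh+) = 7/8.
Independent loci: 1/2 × 7/8 = 7/16.

7/16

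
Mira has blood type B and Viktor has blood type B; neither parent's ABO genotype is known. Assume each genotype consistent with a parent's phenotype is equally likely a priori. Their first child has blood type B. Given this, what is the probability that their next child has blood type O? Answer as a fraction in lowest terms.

Possible genotypes: Mira ∈ {I^B I^B, I^B i}; Viktor ∈ {I^B I^B, I^B i}.
Weight each parental genotype pair by prior × P(type-B child):
  I^B I^B × I^B I^B: posterior weight 4/15; P(next child type O) = 0.
  I^B I^B × I^B i: posterior weight 4/15; P(next child type O) = 0.
  I^B i × I^B I^B: posterior weight 4/15; P(next child type O) = 0.
  I^B i × I^B i: posterior weight 1/5; P(next child type O) = 1/4.
Weighted sum = 1/20.

1/20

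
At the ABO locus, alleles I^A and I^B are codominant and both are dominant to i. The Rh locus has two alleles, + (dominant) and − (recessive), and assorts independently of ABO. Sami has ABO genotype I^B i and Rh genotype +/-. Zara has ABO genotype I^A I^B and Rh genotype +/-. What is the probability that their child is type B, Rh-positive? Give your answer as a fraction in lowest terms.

ABO cross I^B i × I^A I^B → offspring phenotypes: 1/4 A, 1/2 B, 1/4 AB.
Rh cross +/- × +/- → 3/4 Rh+, 1/4 Rh-.
Independent loci: P(type B, Rh-positive) = 1/2 × 3/4 = 3/8.

3/8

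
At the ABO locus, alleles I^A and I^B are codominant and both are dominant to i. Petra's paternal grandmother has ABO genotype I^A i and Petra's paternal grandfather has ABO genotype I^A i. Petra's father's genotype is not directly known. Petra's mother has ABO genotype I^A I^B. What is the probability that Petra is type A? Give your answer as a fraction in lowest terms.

1/2

Petra's father's ABO genotype from I^A i × I^A i: 1/4 I^A I^A, 1/2 I^A i, 1/4 i i.
Crossing each possibility with the mother I^A I^B and summing P(type A): 1/4·1/2 + 1/2·1/2 + 1/4·1/2 = 1/2.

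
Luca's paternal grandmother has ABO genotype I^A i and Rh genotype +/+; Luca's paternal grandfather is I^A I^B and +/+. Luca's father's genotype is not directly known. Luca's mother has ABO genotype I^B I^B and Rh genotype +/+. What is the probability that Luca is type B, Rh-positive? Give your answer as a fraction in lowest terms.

Luca's father's ABO genotype from I^A i × I^A I^B: 1/4 I^A I^A, 1/4 I^A I^B, 1/4 I^A i, 1/4 I^B i.
Crossing each possibility with the mother I^B I^B and summing P(type B): 1/4·0 + 1/4·1/2 + 1/4·1/2 + 1/4·1 = 1/2.
Similarly for Rh via the father's Rh distribution: P(Rh+) = 1.
Independent loci: 1/2 × 1 = 1/2.

1/2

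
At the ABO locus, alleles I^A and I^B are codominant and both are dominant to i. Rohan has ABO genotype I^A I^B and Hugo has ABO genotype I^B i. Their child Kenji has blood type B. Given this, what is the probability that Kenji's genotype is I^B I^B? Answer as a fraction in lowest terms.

Cross I^A I^B × I^B i → 1/4 I^A I^B, 1/4 I^A i, 1/4 I^B I^B, 1/4 I^B i.
Type-B genotypes among offspring: I^B I^B (1/4), I^B i (1/4); total 1/2.
P(I^B I^B | type B) = (1/4) / (1/2) = 1/2.

1/2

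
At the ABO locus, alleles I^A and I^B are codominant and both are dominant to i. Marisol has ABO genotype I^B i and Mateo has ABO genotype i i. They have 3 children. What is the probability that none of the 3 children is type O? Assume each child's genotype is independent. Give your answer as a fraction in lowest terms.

ABO cross I^B i × i i → 1/2 O, 1/2 B.
So P(type O) = 1/2 per child.
P(not type O) = 1/2 for one child; (1/2)^3 = 1/8.

1/8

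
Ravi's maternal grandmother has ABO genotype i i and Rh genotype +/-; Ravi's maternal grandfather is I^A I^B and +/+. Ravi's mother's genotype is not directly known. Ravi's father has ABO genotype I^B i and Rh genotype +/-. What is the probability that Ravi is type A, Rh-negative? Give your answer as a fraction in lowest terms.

Ravi's mother's ABO genotype from i i × I^A I^B: 1/2 I^A i, 1/2 I^B i.
Crossing each possibility with the father I^B i and summing P(type A): 1/2·1/4 + 1/2·0 = 1/8.
Similarly for Rh via the mother's Rh distribution: P(Rh-) = 1/8.
Independent loci: 1/8 × 1/8 = 1/64.

1/64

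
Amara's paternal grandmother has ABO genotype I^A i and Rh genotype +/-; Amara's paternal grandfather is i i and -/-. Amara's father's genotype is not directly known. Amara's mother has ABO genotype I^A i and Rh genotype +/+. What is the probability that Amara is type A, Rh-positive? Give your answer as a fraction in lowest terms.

5/8

Amara's father's ABO genotype from I^A i × i i: 1/2 I^A i, 1/2 i i.
Crossing each possibility with the mother I^A i and summing P(type A): 1/2·3/4 + 1/2·1/2 = 5/8.
Similarly for Rh via the father's Rh distribution: P(Rh+) = 1.
Independent loci: 5/8 × 1 = 5/8.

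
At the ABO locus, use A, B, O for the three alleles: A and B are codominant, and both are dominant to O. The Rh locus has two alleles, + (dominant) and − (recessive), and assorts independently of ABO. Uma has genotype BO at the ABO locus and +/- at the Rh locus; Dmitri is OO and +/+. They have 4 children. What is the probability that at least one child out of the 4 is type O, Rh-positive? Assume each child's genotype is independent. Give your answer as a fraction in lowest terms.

ABO cross BO × OO → 1/2 O, 1/2 B.
Rh cross +/- × +/+ → 1 Rh+; so P(type O, Rh-positive) = 1/2 × 1 = 1/2 per child.
P(none) = (1/2)^4 = 1/16; P(at least one) = 1 − 1/16 = 15/16.

15/16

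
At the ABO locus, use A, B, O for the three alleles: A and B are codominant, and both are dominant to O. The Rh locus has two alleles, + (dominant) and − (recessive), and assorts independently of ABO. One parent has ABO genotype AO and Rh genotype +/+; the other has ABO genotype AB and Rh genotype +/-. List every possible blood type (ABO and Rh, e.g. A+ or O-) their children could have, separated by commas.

A+, B+, AB+

Gametes from AO × AB give offspring ABO genotypes AA, AB, AO, BO, i.e. phenotypes A, B, AB.
Rh cross +/+ × +/- → phenotypes Rh+.
Combining independently: A+, B+, AB+.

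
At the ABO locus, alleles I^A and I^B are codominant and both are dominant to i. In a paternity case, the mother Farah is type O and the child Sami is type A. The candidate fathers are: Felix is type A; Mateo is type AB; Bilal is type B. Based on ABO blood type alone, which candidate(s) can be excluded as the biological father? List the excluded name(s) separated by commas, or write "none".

Bilal

A candidate is excluded only if no genotype consistent with his phenotype could produce a type A child with a type O mother.
Bilal (type B): no genotype consistent with that phenotype can produce a type-A child with a type-O mother.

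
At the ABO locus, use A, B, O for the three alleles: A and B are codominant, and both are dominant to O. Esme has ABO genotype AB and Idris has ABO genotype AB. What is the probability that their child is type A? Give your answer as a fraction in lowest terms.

ABO cross AB × AB → offspring phenotypes: 1/4 A, 1/4 B, 1/2 AB.
So P(type A) = 1/4.

1/4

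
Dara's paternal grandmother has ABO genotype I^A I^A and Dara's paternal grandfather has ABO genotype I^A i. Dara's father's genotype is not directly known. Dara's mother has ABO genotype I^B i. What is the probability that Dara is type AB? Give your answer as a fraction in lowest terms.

Dara's father's ABO genotype from I^A I^A × I^A i: 1/2 I^A I^A, 1/2 I^A i.
Crossing each possibility with the mother I^B i and summing P(type AB): 1/2·1/2 + 1/2·1/4 = 3/8.

3/8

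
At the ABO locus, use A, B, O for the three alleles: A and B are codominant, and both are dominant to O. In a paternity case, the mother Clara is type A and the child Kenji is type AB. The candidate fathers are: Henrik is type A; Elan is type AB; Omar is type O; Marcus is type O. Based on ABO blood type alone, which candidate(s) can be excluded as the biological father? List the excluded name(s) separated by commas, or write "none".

A candidate is excluded only if no genotype consistent with his phenotype could produce a type AB child with a type A mother.
Henrik (type A): no genotype consistent with that phenotype can produce a type-AB child with a type-A mother.
Omar (type O): no genotype consistent with that phenotype can produce a type-AB child with a type-A mother.
Marcus (type O): no genotype consistent with that phenotype can produce a type-AB child with a type-A mother.

Henrik, Omar, Marcus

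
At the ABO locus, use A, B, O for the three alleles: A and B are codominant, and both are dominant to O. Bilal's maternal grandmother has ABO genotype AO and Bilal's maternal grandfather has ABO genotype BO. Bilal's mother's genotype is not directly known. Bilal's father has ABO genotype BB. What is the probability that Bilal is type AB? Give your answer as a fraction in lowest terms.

1/4

Bilal's mother's ABO genotype from AO × BO: 1/4 AB, 1/4 AO, 1/4 BO, 1/4 OO.
Crossing each possibility with the father BB and summing P(type AB): 1/4·1/2 + 1/4·1/2 + 1/4·0 + 1/4·0 = 1/4.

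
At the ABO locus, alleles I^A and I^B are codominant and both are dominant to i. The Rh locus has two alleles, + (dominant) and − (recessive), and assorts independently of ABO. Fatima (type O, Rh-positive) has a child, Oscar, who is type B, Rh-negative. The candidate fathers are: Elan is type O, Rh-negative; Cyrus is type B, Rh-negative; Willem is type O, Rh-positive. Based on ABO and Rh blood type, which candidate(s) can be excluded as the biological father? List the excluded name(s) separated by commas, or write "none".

Elan, Willem

A candidate is excluded only if no genotype consistent with his phenotype could produce a type B, Rh-negative child with a type O, Rh-positive mother.
Elan (type O, Rh-): no genotype consistent with that phenotype can produce a type-B Rh- child with a type-O mother.
Willem (type O, Rh+): no genotype consistent with that phenotype can produce a type-B Rh- child with a type-O mother.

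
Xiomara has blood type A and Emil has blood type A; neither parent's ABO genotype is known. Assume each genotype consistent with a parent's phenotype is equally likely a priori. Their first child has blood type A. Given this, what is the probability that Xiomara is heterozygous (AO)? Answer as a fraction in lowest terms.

7/15

Possible genotypes: Xiomara ∈ {AA, AO}; Emil ∈ {AA, AO}.
Weight each parental genotype pair by prior × P(type-A child):
  AA × AA: posterior weight 4/15.
  AA × AO: posterior weight 4/15.
  AO × AA: posterior weight 4/15.
  AO × AO: posterior weight 1/5.
Sum the posterior weight over pairs where Xiomara is AO: 7/15.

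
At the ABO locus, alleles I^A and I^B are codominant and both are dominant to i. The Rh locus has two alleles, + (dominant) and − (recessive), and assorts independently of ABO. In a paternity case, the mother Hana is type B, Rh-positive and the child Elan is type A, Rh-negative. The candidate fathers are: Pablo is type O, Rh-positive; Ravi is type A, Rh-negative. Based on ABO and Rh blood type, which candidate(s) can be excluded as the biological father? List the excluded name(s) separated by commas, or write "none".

Pablo

A candidate is excluded only if no genotype consistent with his phenotype could produce a type A, Rh-negative child with a type B, Rh-positive mother.
Pablo (type O, Rh+): no genotype consistent with that phenotype can produce a type-A Rh- child with a type-B mother.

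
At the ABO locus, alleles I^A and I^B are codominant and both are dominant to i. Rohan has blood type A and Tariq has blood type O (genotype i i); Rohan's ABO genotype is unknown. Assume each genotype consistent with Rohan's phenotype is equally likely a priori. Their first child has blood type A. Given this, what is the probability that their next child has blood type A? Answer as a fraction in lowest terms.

5/6

Possible genotypes: Rohan ∈ {I^A I^A, I^A i}; Tariq ∈ {i i}.
Weight each parental genotype pair by prior × P(type-A child):
  I^A I^A × i i: posterior weight 2/3; P(next child type A) = 1.
  I^A i × i i: posterior weight 1/3; P(next child type A) = 1/2.
Weighted sum = 5/6.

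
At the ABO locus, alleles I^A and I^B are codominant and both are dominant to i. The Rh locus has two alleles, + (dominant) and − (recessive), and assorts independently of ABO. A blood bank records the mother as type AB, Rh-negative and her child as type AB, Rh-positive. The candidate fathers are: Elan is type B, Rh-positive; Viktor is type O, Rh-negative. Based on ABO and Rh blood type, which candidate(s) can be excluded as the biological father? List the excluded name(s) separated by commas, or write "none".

A candidate is excluded only if no genotype consistent with his phenotype could produce a type AB, Rh-positive child with a type AB, Rh-negative mother.
Viktor (type O, Rh-): no genotype consistent with that phenotype can produce a type-AB Rh+ child with a type-AB mother.

Viktor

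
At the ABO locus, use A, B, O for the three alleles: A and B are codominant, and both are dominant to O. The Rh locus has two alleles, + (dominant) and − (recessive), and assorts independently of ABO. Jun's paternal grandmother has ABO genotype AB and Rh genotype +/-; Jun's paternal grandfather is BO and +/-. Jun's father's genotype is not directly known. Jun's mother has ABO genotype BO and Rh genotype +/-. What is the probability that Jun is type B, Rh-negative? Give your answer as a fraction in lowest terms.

5/32

Jun's father's ABO genotype from AB × BO: 1/4 AB, 1/4 AO, 1/4 BB, 1/4 BO.
Crossing each possibility with the mother BO and summing P(type B): 1/4·1/2 + 1/4·1/4 + 1/4·1 + 1/4·3/4 = 5/8.
Similarly for Rh via the father's Rh distribution: P(Rh-) = 1/4.
Independent loci: 5/8 × 1/4 = 5/32.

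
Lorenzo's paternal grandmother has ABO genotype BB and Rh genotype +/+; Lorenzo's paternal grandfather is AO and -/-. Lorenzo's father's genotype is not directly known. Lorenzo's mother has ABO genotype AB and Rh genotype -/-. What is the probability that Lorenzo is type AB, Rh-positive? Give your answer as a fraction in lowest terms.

3/16

Lorenzo's father's ABO genotype from BB × AO: 1/2 AB, 1/2 BO.
Crossing each possibility with the mother AB and summing P(type AB): 1/2·1/2 + 1/2·1/4 = 3/8.
Similarly for Rh via the father's Rh distribution: P(Rh+) = 1/2.
Independent loci: 3/8 × 1/2 = 3/16.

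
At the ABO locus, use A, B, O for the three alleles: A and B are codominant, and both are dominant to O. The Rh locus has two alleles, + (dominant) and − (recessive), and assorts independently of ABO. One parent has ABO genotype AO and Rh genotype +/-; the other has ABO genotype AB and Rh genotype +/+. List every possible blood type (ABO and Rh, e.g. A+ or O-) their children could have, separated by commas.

Gametes from AO × AB give offspring ABO genotypes AA, AB, AO, BO, i.e. phenotypes A, B, AB.
Rh cross +/- × +/+ → phenotypes Rh+.
Combining independently: A+, B+, AB+.

A+, B+, AB+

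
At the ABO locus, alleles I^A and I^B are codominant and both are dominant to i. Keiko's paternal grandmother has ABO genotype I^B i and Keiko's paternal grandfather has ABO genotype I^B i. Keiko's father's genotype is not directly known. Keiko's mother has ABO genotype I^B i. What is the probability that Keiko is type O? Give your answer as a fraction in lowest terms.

Keiko's father's ABO genotype from I^B i × I^B i: 1/4 I^B I^B, 1/2 I^B i, 1/4 i i.
Crossing each possibility with the mother I^B i and summing P(type O): 1/4·0 + 1/2·1/4 + 1/4·1/2 = 1/4.

1/4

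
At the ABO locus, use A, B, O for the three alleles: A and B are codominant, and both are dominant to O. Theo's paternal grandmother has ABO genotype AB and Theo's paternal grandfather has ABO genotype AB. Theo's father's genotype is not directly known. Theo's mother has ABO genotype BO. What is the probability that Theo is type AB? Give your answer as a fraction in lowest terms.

Theo's father's ABO genotype from AB × AB: 1/4 AA, 1/2 AB, 1/4 BB.
Crossing each possibility with the mother BO and summing P(type AB): 1/4·1/2 + 1/2·1/4 + 1/4·0 = 1/4.

1/4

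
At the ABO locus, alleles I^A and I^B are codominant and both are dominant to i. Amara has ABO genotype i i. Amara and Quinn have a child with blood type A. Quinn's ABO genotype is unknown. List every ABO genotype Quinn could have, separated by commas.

I^A I^A, I^A I^B, I^A i

For each candidate genotype of Quinn, check whether crossing it with i i can produce every observed child phenotype.
  I^A I^A → possible child types {A} ✓
  I^A I^B → possible child types {A, B} ✓
  I^A i → possible child types {O, A} ✓
  I^B I^B → possible child types {B} ✗
  I^B i → possible child types {O, B} ✗
  i i → possible child types {O} ✗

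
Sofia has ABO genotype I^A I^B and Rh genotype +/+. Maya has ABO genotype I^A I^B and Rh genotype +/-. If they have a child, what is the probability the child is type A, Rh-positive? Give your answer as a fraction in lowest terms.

1/4

ABO cross I^A I^B × I^A I^B → offspring phenotypes: 1/4 A, 1/4 B, 1/2 AB.
Rh cross +/+ × +/- → 1 Rh+.
Independent loci: P(type A, Rh-positive) = 1/4 × 1 = 1/4.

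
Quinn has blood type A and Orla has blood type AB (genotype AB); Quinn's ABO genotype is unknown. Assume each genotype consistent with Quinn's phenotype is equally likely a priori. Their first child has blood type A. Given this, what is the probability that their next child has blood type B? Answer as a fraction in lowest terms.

Possible genotypes: Quinn ∈ {AA, AO}; Orla ∈ {AB}.
Weight each parental genotype pair by prior × P(type-A child):
  AA × AB: posterior weight 1/2; P(next child type B) = 0.
  AO × AB: posterior weight 1/2; P(next child type B) = 1/4.
Weighted sum = 1/8.

1/8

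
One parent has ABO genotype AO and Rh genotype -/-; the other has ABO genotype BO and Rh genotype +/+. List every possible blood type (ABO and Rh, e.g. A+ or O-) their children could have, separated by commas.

Gametes from AO × BO give offspring ABO genotypes AB, AO, BO, OO, i.e. phenotypes O, A, B, AB.
Rh cross -/- × +/+ → phenotypes Rh+.
Combining independently: O+, A+, B+, AB+.

O+, A+, B+, AB+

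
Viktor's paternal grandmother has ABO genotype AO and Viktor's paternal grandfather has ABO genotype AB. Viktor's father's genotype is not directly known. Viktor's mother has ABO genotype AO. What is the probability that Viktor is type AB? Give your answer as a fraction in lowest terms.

1/8

Viktor's father's ABO genotype from AO × AB: 1/4 AA, 1/4 AB, 1/4 AO, 1/4 BO.
Crossing each possibility with the mother AO and summing P(type AB): 1/4·0 + 1/4·1/4 + 1/4·0 + 1/4·1/4 = 1/8.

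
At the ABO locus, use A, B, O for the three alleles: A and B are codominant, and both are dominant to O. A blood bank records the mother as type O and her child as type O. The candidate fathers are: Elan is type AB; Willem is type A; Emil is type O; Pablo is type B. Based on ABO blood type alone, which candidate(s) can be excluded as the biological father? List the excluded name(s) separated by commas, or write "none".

A candidate is excluded only if no genotype consistent with his phenotype could produce a type O child with a type O mother.
Elan (type AB): no genotype consistent with that phenotype can produce a type-O child with a type-O mother.

Elan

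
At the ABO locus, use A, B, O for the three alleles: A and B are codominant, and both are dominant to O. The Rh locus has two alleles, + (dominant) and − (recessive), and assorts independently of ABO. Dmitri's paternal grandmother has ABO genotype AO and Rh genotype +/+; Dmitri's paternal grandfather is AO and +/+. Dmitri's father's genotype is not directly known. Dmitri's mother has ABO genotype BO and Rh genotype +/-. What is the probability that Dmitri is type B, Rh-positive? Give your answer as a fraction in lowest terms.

1/4

Dmitri's father's ABO genotype from AO × AO: 1/4 AA, 1/2 AO, 1/4 OO.
Crossing each possibility with the mother BO and summing P(type B): 1/4·0 + 1/2·1/4 + 1/4·1/2 = 1/4.
Similarly for Rh via the father's Rh distribution: P(Rh+) = 1.
Independent loci: 1/4 × 1 = 1/4.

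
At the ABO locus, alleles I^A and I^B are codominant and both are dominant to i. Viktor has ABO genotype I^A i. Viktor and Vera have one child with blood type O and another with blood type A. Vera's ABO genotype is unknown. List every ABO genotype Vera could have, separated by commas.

I^A i, I^B i, i i

For each candidate genotype of Vera, check whether crossing it with I^A i can produce every observed child phenotype.
  I^A I^A → possible child types {A} ✗
  I^A I^B → possible child types {A, B, AB} ✗
  I^A i → possible child types {O, A} ✓
  I^B I^B → possible child types {B, AB} ✗
  I^B i → possible child types {O, A, B, AB} ✓
  i i → possible child types {O, A} ✓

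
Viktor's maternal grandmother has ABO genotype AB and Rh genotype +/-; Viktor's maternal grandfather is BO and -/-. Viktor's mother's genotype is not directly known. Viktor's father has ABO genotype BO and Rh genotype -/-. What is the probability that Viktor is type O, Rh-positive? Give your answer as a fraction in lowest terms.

1/32

Viktor's mother's ABO genotype from AB × BO: 1/4 AB, 1/4 AO, 1/4 BB, 1/4 BO.
Crossing each possibility with the father BO and summing P(type O): 1/4·0 + 1/4·1/4 + 1/4·0 + 1/4·1/4 = 1/8.
Similarly for Rh via the mother's Rh distribution: P(Rh+) = 1/4.
Independent loci: 1/8 × 1/4 = 1/32.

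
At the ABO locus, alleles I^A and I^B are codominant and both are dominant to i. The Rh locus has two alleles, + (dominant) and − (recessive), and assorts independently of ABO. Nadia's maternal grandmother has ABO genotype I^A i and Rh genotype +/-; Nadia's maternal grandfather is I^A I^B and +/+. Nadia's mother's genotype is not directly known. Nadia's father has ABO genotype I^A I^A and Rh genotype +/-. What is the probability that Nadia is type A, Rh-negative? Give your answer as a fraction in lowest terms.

Nadia's mother's ABO genotype from I^A i × I^A I^B: 1/4 I^A I^A, 1/4 I^A I^B, 1/4 I^A i, 1/4 I^B i.
Crossing each possibility with the father I^A I^A and summing P(type A): 1/4·1 + 1/4·1/2 + 1/4·1 + 1/4·1/2 = 3/4.
Similarly for Rh via the mother's Rh distribution: P(Rh-) = 1/8.
Independent loci: 3/4 × 1/8 = 3/32.

3/32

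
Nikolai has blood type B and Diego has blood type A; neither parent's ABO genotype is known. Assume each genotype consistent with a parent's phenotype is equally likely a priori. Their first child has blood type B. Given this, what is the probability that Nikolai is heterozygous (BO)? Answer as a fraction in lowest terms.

1/3

Possible genotypes: Nikolai ∈ {BB, BO}; Diego ∈ {AA, AO}.
Weight each parental genotype pair by prior × P(type-B child):
  BB × AO: posterior weight 2/3.
  BO × AO: posterior weight 1/3.
Sum the posterior weight over pairs where Nikolai is BO: 1/3.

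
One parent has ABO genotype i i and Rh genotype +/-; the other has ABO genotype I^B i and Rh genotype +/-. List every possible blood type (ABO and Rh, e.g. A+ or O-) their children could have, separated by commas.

Gametes from i i × I^B i give offspring ABO genotypes I^B i, i i, i.e. phenotypes O, B.
Rh cross +/- × +/- → phenotypes Rh+, Rh-.
Combining independently: O+, O-, B+, B-.

O+, O-, B+, B-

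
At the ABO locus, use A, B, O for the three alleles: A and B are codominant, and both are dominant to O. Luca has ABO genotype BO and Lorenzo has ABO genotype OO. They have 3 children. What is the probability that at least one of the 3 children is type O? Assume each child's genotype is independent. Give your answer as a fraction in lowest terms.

ABO cross BO × OO → 1/2 O, 1/2 B.
So P(type O) = 1/2 per child.
P(none) = (1/2)^3 = 1/8; P(at least one) = 1 − 1/8 = 7/8.

7/8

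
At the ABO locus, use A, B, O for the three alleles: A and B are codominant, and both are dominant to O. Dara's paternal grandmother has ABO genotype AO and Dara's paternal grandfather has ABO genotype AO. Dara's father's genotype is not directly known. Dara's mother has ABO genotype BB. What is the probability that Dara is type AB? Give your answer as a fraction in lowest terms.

1/2

Dara's father's ABO genotype from AO × AO: 1/4 AA, 1/2 AO, 1/4 OO.
Crossing each possibility with the mother BB and summing P(type AB): 1/4·1 + 1/2·1/2 + 1/4·0 = 1/2.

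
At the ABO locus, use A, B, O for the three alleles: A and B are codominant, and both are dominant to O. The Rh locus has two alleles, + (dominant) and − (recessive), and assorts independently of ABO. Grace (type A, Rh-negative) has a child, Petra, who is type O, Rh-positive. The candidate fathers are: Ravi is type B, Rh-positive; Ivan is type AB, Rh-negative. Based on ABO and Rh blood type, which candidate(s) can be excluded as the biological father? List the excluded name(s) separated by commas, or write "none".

A candidate is excluded only if no genotype consistent with his phenotype could produce a type O, Rh-positive child with a type A, Rh-negative mother.
Ivan (type AB, Rh-): no genotype consistent with that phenotype can produce a type-O Rh+ child with a type-A mother.

Ivan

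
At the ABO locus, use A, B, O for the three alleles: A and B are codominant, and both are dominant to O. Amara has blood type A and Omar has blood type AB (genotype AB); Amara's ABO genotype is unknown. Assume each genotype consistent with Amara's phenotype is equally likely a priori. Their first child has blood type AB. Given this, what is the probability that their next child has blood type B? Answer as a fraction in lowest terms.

Possible genotypes: Amara ∈ {AA, AO}; Omar ∈ {AB}.
Weight each parental genotype pair by prior × P(type-AB child):
  AA × AB: posterior weight 2/3; P(next child type B) = 0.
  AO × AB: posterior weight 1/3; P(next child type B) = 1/4.
Weighted sum = 1/12.

1/12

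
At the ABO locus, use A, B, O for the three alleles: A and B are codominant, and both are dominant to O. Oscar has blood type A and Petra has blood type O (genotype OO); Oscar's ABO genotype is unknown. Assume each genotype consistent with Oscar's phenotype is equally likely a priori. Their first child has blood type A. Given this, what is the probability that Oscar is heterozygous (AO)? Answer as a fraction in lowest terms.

Possible genotypes: Oscar ∈ {AA, AO}; Petra ∈ {OO}.
Weight each parental genotype pair by prior × P(type-A child):
  AA × OO: posterior weight 2/3.
  AO × OO: posterior weight 1/3.
Sum the posterior weight over pairs where Oscar is AO: 1/3.

1/3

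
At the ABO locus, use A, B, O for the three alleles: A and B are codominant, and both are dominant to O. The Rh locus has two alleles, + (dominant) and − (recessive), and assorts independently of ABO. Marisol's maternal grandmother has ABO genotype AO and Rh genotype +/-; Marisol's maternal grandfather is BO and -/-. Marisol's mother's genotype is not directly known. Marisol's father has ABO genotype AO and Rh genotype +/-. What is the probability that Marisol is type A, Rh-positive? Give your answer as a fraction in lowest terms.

5/16

Marisol's mother's ABO genotype from AO × BO: 1/4 AB, 1/4 AO, 1/4 BO, 1/4 OO.
Crossing each possibility with the father AO and summing P(type A): 1/4·1/2 + 1/4·3/4 + 1/4·1/4 + 1/4·1/2 = 1/2.
Similarly for Rh via the mother's Rh distribution: P(Rh+) = 5/8.
Independent loci: 1/2 × 5/8 = 5/16.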